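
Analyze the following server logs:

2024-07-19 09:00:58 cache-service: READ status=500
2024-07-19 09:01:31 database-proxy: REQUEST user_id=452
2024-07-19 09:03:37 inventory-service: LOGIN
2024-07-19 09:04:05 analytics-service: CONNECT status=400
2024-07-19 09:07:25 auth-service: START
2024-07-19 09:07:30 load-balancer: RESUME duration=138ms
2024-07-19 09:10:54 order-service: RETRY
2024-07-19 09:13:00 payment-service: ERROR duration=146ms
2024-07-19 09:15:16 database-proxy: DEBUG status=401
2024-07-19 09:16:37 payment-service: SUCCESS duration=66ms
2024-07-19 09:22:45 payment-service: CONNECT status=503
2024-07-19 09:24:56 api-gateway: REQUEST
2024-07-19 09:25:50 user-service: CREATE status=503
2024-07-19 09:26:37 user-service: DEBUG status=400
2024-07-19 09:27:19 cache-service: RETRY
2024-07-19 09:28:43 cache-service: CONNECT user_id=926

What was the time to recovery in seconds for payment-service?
217

To calculate recovery time:

1. Find ERROR event for payment-service: 2024-07-19 09:13:00
2. Find next SUCCESS event for payment-service: 2024-07-19 09:16:37
3. Recovery time: 2024-07-19 09:16:37 - 2024-07-19 09:13:00 = 217 seconds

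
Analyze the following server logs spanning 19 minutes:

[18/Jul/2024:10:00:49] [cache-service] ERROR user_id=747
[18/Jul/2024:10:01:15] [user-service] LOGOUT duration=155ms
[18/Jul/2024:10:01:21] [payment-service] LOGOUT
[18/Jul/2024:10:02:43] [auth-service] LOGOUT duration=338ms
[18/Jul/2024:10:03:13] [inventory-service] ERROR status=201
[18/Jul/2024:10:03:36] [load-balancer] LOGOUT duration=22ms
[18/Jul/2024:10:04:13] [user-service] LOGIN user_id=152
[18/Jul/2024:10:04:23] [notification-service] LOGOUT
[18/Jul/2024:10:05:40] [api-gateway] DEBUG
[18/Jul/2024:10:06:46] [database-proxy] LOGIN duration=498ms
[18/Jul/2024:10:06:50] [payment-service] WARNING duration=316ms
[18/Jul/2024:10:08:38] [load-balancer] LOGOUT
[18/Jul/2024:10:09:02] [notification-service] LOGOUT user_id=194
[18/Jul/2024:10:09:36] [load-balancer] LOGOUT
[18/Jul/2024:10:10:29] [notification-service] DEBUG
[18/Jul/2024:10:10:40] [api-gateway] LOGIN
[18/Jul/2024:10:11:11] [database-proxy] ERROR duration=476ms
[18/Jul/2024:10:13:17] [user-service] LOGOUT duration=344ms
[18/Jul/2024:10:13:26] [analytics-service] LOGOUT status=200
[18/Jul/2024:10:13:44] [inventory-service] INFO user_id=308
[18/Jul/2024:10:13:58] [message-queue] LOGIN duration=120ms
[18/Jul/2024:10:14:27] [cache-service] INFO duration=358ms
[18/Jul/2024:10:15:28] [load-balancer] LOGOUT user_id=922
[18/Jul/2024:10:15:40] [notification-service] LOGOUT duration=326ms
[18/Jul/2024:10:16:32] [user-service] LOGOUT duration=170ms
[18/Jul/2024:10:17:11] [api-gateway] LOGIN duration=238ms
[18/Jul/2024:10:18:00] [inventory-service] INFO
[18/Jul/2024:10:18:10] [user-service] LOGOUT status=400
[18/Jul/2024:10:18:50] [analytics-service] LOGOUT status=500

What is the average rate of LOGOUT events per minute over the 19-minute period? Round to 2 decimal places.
0.79

To calculate the rate:

1. Count total LOGOUT events: 15
2. Total time period: 19 minutes
3. Rate = 15 / 19 = 0.79 events per minute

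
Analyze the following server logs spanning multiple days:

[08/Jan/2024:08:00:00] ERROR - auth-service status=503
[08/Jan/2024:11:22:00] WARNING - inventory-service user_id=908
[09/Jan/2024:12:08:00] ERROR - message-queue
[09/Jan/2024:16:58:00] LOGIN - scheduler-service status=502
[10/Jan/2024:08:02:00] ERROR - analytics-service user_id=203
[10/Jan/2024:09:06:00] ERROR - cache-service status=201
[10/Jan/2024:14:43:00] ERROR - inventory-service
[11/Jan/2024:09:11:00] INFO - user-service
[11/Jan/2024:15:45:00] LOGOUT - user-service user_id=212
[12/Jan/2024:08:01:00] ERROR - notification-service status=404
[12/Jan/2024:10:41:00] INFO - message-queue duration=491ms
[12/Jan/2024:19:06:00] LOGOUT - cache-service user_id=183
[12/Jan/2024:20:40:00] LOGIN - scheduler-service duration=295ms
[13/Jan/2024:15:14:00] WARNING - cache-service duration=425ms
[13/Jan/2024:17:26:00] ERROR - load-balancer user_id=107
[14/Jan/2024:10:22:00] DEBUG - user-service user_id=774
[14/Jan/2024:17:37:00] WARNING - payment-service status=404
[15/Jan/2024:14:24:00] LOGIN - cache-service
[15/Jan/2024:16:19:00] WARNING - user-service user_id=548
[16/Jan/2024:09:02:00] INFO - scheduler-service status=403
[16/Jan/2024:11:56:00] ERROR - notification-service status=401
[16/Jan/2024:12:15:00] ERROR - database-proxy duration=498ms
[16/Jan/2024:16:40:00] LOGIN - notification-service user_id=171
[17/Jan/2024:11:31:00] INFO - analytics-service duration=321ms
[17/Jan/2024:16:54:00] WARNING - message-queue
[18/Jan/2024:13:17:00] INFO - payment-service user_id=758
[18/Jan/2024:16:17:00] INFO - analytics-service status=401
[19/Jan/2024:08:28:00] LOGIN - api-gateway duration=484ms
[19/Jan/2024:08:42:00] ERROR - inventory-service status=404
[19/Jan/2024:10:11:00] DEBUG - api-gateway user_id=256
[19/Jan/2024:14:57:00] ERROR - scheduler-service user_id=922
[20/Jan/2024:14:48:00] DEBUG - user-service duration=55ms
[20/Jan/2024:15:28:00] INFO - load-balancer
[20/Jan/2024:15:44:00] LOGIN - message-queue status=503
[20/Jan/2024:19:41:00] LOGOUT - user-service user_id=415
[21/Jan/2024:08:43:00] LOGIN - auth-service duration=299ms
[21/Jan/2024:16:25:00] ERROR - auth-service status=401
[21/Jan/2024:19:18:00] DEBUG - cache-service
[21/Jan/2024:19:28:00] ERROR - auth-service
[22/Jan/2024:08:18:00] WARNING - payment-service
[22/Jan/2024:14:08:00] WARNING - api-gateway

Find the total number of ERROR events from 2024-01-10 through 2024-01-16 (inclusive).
7

To filter by date range:

1. Date range: 2024-01-10 through 2024-01-16, both dates inclusive
2. Filter for ERROR events whose date falls in this range
3. Count matching events: 7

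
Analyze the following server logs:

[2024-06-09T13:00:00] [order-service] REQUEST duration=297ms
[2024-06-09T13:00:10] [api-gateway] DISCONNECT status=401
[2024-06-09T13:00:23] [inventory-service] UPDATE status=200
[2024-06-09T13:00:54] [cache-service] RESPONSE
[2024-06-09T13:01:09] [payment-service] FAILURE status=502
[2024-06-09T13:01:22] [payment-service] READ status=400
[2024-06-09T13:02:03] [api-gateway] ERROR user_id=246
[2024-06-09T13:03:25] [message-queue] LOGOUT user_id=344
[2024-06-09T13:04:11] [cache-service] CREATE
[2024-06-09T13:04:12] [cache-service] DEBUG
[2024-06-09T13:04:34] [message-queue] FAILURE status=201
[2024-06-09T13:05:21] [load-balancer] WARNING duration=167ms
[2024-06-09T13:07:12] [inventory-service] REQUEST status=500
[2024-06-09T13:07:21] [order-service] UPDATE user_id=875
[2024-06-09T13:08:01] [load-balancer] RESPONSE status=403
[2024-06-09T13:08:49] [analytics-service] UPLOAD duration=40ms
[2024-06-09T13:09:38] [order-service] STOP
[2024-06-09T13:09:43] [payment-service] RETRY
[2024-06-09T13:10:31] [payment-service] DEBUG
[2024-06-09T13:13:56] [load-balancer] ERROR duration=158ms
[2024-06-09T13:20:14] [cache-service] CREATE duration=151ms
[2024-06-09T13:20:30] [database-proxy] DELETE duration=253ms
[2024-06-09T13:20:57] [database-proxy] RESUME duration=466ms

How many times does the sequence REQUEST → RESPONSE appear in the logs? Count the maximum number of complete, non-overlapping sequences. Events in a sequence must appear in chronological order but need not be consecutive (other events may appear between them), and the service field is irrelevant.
2

To count sequences:

1. Look for pattern: REQUEST → RESPONSE
2. Greedily scan the log in chronological order, matching each sequence element in turn (ignoring service)
3. Each time the full pattern completes, increment the count and restart matching from the next event
4. Complete non-overlapping sequences found: 2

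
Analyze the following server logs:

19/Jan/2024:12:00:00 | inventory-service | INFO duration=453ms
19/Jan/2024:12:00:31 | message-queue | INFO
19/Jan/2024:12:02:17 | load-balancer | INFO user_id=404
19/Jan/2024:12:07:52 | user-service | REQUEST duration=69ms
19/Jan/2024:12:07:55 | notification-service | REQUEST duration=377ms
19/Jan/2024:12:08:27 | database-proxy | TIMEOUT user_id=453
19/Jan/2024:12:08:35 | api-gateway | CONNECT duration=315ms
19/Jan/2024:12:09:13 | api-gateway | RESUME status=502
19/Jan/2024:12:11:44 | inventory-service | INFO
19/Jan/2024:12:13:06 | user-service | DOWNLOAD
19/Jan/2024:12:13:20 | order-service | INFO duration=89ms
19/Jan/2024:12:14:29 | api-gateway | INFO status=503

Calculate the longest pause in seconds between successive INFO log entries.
567

To find the longest gap:

1. Extract all INFO events in chronological order
2. Calculate time differences between consecutive events
3. Find the maximum difference
4. Longest gap: 567 seconds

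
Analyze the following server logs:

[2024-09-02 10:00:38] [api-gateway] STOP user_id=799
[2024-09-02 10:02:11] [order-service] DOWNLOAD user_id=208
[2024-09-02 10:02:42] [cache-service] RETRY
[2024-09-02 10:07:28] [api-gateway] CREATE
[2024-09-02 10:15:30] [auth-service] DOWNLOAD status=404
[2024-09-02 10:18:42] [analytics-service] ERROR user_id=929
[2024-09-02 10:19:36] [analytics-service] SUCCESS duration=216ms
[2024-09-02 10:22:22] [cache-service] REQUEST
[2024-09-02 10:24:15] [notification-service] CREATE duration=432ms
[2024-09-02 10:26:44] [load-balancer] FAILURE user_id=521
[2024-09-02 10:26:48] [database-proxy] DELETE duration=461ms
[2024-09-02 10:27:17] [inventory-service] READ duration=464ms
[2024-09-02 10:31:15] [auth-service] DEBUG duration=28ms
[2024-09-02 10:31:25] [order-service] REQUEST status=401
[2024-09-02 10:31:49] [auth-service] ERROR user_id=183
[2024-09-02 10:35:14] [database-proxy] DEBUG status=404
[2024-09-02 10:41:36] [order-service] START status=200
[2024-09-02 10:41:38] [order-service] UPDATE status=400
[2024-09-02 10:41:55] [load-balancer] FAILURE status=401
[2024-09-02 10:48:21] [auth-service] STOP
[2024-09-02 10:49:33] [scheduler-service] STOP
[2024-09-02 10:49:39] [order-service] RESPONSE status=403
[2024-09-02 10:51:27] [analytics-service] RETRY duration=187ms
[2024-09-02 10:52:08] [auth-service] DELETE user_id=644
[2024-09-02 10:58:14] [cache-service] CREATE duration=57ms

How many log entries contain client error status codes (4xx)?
6

To find matching entries:

1. Pattern to match: client error status codes (4xx)
2. Scan each log entry for the pattern
3. Count matches: 6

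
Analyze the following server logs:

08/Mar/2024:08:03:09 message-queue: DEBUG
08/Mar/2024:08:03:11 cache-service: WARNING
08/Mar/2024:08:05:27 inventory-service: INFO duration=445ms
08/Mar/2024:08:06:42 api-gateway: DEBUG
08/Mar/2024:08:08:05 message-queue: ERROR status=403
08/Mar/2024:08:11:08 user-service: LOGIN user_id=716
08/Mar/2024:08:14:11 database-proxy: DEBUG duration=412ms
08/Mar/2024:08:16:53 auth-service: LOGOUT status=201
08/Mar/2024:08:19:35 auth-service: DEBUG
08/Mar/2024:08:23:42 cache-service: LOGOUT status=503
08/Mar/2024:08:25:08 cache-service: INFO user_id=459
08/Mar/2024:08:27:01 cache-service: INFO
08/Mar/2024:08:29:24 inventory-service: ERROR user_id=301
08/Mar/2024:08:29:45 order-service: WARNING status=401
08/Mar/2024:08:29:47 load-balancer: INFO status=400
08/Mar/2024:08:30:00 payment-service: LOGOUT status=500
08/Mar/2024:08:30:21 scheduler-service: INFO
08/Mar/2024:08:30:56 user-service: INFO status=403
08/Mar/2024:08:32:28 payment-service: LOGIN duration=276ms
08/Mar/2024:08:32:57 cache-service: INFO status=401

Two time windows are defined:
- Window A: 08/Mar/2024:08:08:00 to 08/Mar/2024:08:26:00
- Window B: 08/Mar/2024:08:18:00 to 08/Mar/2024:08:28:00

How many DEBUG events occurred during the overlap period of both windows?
1

To find overlap events:

1. Window A: 08/Mar/2024:08:08:00 to 08/Mar/2024:08:26:00
2. Window B: 08/Mar/2024:08:18:00 to 08/Mar/2024:08:28:00
3. Overlap period: 08/Mar/2024:08:18:00 to 08/Mar/2024:08:26:00
4. Count DEBUG events in overlap: 1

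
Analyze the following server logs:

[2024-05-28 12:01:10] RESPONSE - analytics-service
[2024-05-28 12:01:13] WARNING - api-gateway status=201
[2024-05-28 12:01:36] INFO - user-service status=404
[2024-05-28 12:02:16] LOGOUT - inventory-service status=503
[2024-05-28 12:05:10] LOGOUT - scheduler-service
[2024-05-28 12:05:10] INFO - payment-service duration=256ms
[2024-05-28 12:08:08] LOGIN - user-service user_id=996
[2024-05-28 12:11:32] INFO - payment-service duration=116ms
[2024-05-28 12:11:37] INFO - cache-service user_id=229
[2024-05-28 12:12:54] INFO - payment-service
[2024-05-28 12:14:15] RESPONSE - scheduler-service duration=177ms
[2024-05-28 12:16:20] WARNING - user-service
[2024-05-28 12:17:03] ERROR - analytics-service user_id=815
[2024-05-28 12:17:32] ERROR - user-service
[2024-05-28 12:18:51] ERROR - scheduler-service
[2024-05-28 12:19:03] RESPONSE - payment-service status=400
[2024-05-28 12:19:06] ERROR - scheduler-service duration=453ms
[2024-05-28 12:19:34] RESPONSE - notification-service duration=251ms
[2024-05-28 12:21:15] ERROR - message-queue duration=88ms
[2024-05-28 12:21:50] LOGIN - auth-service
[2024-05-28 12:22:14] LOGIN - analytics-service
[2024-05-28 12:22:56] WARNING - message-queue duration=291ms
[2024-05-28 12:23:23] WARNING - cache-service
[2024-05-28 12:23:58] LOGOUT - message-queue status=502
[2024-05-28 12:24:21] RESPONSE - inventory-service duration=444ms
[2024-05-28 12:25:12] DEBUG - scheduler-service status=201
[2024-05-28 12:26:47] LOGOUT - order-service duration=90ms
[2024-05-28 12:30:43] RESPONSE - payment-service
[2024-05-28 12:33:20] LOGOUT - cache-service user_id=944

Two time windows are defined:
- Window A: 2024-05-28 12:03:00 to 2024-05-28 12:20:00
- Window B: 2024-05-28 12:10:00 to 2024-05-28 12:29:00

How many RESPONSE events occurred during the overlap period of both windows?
3

To find overlap events:

1. Window A: 2024-05-28 12:03:00 to 2024-05-28 12:20:00
2. Window B: 2024-05-28 12:10:00 to 2024-05-28 12:29:00
3. Overlap period: 2024-05-28 12:10:00 to 2024-05-28 12:20:00
4. Count RESPONSE events in overlap: 3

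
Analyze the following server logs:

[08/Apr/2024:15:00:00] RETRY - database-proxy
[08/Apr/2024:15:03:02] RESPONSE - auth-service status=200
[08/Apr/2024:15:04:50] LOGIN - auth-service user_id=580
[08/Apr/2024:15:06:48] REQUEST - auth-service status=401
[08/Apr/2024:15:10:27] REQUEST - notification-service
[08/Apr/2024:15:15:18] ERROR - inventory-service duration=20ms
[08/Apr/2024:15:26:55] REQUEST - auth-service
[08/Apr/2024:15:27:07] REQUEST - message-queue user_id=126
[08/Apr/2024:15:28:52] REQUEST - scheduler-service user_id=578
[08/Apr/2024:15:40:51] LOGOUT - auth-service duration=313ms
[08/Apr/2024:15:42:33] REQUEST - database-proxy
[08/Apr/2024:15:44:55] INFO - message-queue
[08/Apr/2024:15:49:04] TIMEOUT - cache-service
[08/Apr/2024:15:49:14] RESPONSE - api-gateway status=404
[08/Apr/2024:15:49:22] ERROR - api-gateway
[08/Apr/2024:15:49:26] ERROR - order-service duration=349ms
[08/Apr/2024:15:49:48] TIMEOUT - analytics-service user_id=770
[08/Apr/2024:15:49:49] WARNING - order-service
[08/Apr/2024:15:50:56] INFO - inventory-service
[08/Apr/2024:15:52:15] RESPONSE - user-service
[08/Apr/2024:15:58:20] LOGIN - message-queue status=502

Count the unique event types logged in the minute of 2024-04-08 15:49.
4

To count unique event types:

1. Filter events in the minute starting at 2024-04-08 15:49
2. Extract event types from matching entries
3. Count unique types: 4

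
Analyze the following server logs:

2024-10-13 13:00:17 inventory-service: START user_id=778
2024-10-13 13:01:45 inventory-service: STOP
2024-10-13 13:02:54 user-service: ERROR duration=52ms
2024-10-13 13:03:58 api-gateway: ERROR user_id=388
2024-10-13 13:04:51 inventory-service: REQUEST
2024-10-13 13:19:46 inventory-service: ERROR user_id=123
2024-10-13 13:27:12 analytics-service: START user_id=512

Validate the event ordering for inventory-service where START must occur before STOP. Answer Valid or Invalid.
Valid

To validate ordering:

1. Required order: START → STOP
2. Rule: START must occur before STOP
3. Check actual order of events for inventory-service
4. Result: Valid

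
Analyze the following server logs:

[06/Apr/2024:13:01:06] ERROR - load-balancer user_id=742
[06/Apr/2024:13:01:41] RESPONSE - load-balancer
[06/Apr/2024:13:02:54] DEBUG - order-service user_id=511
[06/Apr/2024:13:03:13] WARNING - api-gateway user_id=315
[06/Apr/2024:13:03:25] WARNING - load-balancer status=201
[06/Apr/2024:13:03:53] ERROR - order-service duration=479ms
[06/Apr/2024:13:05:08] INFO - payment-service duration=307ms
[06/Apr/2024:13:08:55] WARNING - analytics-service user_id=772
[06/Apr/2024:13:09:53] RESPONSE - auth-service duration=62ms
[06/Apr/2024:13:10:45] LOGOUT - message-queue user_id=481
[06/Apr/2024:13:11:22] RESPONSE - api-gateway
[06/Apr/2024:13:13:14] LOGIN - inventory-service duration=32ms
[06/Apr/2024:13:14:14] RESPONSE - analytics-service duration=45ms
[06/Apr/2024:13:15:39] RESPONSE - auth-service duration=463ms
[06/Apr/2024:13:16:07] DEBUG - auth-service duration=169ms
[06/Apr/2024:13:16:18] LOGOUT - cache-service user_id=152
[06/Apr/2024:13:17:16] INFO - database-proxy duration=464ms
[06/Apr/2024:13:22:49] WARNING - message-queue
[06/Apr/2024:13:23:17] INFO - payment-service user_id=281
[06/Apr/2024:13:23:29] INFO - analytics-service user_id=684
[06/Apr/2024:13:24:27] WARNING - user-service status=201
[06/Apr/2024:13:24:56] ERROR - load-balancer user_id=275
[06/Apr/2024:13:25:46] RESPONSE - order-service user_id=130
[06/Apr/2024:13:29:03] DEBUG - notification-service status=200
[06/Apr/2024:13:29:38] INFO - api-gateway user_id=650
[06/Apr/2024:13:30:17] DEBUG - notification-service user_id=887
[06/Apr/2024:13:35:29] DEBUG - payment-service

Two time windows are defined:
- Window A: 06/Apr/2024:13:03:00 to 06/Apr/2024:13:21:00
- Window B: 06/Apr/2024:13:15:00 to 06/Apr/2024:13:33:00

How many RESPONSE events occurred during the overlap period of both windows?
1

To find overlap events:

1. Window A: 06/Apr/2024:13:03:00 to 06/Apr/2024:13:21:00
2. Window B: 06/Apr/2024:13:15:00 to 06/Apr/2024:13:33:00
3. Overlap period: 06/Apr/2024:13:15:00 to 06/Apr/2024:13:21:00
4. Count RESPONSE events in overlap: 1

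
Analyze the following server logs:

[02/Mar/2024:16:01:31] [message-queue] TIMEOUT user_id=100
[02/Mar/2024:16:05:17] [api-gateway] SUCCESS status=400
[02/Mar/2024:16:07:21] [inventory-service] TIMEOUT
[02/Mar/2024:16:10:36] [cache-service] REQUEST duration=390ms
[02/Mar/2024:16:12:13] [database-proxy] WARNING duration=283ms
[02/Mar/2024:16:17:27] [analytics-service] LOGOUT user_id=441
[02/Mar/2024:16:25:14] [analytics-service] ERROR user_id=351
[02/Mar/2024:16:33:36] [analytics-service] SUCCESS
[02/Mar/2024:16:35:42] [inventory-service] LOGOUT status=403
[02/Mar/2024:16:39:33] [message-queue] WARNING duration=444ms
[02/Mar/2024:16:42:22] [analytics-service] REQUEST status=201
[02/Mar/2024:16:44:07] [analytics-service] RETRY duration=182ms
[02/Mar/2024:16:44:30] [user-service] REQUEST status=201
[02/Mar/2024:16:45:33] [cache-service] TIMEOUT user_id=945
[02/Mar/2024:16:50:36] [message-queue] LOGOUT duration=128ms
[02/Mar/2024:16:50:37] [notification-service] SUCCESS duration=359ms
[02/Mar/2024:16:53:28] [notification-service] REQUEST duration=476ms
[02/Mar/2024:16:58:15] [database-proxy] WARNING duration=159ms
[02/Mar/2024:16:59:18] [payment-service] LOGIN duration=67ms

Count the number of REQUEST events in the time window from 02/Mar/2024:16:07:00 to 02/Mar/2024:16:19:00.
1

To count events in the time window:

1. Window boundaries: 02/Mar/2024:16:07:00 to 02/Mar/2024:16:19:00
2. Filter for REQUEST events within this window
3. Count matching events: 1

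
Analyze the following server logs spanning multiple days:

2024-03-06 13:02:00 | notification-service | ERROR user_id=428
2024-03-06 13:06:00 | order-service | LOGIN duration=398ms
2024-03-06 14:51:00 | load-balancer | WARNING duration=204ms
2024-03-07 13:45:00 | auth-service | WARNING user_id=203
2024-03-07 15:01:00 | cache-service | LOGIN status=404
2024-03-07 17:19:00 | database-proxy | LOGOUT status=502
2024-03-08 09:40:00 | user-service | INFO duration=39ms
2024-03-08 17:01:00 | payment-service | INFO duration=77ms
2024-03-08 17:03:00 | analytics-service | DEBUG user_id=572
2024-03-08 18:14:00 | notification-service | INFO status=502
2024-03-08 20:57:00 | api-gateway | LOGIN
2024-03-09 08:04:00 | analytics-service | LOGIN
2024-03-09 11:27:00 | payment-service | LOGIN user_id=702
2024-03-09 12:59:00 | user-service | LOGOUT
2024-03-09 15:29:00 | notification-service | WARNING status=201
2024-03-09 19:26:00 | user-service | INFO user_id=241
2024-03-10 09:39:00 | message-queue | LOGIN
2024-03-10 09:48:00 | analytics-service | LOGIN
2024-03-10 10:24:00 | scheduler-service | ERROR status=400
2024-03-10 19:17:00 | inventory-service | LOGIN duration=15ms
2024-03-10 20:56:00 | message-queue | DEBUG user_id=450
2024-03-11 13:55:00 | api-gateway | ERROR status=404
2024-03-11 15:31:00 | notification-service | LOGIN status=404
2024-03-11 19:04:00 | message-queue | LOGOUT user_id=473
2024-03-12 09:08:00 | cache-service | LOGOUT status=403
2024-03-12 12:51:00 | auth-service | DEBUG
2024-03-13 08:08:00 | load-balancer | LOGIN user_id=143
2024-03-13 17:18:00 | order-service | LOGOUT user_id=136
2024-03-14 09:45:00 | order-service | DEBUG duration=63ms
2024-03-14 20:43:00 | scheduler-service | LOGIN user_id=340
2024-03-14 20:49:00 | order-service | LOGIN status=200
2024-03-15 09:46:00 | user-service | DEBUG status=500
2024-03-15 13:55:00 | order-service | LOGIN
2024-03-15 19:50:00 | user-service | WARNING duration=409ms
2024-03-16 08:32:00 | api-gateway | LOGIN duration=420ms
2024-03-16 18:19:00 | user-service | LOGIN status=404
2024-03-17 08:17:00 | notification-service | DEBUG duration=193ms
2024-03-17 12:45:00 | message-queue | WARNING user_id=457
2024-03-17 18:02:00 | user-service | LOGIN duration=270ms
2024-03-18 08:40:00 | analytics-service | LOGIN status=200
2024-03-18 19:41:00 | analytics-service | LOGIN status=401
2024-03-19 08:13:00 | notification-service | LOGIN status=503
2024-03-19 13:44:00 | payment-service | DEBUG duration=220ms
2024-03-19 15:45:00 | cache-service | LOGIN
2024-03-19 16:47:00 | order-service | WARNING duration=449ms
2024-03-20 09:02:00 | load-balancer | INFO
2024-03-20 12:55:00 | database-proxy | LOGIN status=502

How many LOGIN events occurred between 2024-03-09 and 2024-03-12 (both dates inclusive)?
6

To filter by date range:

1. Date range: 2024-03-09 through 2024-03-12, both dates inclusive
2. Filter for LOGIN events whose date falls in this range
3. Count matching events: 6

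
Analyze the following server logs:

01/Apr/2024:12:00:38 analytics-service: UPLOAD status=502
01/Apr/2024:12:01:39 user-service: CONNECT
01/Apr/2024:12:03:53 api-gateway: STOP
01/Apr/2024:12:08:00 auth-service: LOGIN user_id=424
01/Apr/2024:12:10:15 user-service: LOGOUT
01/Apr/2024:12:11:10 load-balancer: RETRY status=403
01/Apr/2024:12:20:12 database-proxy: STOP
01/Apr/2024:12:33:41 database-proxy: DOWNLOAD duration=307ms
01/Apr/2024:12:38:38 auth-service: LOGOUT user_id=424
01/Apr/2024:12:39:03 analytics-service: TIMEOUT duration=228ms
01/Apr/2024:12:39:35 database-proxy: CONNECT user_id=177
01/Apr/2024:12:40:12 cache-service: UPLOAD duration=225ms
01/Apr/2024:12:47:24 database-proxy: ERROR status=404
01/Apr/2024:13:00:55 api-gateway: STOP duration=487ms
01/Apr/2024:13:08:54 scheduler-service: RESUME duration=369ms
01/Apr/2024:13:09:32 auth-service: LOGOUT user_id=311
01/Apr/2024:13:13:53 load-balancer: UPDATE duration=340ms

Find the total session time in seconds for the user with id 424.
1838

To calculate session duration:

1. Find LOGIN event for user_id=424: 01/Apr/2024:12:08:00
2. Find LOGOUT event for user_id=424: 01/Apr/2024:12:38:38
3. Session duration: 01/Apr/2024:12:38:38 - 01/Apr/2024:12:08:00 = 1838 seconds (30 minutes)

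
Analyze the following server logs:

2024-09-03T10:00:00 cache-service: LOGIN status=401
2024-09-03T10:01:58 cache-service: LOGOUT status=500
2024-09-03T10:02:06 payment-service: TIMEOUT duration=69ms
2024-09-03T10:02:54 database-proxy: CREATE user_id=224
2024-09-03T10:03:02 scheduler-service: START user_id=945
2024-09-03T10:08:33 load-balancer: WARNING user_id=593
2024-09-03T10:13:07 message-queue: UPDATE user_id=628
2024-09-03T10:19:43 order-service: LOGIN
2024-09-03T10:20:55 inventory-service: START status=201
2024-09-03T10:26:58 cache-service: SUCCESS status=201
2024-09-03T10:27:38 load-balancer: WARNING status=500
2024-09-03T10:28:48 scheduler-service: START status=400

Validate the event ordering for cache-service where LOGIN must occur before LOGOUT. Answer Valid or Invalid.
Valid

To validate ordering:

1. Required order: LOGIN → LOGOUT
2. Rule: LOGIN must occur before LOGOUT
3. Check actual order of events for cache-service
4. Result: Valid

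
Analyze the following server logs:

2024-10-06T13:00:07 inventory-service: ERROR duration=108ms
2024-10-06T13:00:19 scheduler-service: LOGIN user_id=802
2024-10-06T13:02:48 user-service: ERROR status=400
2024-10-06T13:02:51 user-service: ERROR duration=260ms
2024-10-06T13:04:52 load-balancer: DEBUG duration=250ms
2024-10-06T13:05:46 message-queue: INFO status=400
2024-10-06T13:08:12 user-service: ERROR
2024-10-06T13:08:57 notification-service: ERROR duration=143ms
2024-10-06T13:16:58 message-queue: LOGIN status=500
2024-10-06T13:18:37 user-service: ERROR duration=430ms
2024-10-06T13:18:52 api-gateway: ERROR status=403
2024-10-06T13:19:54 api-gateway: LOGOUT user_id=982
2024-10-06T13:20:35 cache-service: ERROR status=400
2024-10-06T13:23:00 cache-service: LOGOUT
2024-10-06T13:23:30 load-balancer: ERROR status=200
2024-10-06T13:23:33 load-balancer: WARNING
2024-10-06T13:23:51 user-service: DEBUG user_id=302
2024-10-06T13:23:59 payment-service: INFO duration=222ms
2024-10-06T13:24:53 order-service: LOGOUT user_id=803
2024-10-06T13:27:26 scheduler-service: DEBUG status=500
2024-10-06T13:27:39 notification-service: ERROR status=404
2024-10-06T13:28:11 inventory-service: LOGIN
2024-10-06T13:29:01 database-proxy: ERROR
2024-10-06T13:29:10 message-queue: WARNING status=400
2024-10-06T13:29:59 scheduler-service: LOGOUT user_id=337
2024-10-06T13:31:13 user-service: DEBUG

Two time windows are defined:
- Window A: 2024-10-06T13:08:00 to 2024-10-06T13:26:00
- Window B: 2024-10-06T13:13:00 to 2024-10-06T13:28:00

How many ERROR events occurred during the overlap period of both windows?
4

To find overlap events:

1. Window A: 2024-10-06T13:08:00 to 2024-10-06T13:26:00
2. Window B: 2024-10-06T13:13:00 to 2024-10-06T13:28:00
3. Overlap period: 2024-10-06T13:13:00 to 2024-10-06T13:26:00
4. Count ERROR events in overlap: 4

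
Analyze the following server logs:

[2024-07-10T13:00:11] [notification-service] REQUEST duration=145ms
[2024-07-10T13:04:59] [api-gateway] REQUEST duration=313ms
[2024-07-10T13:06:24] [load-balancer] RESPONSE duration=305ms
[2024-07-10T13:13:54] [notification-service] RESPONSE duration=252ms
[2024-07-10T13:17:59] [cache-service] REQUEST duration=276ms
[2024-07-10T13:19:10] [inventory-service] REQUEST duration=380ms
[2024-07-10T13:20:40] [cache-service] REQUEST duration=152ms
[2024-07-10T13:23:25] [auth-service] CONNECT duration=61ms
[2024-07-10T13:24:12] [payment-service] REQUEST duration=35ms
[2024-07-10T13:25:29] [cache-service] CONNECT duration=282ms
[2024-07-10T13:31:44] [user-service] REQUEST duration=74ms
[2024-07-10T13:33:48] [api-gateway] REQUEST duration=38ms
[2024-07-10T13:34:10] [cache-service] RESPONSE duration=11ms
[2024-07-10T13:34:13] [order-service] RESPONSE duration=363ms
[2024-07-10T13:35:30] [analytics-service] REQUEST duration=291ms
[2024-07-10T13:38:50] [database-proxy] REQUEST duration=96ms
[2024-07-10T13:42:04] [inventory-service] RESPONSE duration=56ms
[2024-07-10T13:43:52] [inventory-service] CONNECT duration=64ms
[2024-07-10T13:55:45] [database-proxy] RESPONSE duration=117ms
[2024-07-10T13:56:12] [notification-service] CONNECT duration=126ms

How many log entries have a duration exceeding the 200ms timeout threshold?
8

To count timeouts:

1. Threshold: 200ms
2. Extract duration from each log entry
3. Count entries where duration > 200
4. Timeout count: 8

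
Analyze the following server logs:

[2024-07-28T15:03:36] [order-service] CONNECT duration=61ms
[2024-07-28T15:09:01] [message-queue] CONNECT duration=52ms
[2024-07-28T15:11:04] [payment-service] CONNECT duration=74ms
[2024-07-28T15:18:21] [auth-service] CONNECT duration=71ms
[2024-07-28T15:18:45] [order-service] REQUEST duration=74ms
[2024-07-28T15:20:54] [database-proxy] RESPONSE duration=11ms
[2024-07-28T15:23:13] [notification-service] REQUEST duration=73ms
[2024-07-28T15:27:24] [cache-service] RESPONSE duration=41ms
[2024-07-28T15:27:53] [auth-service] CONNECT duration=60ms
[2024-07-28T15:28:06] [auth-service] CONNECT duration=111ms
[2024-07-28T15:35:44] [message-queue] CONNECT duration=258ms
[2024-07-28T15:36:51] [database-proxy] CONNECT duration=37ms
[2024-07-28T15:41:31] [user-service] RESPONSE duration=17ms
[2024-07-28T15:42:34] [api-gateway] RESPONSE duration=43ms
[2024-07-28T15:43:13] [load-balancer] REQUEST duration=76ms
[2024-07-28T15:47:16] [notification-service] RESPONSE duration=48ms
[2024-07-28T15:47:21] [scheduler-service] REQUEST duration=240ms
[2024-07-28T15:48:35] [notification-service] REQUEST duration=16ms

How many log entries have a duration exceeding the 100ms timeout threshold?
3

To count timeouts:

1. Threshold: 100ms
2. Extract duration from each log entry
3. Count entries where duration > 100
4. Timeout count: 3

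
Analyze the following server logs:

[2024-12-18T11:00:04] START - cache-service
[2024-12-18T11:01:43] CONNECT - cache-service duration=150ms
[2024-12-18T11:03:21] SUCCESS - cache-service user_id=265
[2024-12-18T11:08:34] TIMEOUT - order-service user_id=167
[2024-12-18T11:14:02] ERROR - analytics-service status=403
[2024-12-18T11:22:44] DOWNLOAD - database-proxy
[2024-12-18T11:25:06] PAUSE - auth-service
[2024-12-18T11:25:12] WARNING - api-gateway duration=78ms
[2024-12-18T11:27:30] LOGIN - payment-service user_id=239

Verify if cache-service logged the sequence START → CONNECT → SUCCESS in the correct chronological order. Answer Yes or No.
Yes

To verify sequence order:

1. Find all events in sequence START → CONNECT → SUCCESS for cache-service
2. Extract their timestamps
3. Check if timestamps are in ascending order
4. Result: Yes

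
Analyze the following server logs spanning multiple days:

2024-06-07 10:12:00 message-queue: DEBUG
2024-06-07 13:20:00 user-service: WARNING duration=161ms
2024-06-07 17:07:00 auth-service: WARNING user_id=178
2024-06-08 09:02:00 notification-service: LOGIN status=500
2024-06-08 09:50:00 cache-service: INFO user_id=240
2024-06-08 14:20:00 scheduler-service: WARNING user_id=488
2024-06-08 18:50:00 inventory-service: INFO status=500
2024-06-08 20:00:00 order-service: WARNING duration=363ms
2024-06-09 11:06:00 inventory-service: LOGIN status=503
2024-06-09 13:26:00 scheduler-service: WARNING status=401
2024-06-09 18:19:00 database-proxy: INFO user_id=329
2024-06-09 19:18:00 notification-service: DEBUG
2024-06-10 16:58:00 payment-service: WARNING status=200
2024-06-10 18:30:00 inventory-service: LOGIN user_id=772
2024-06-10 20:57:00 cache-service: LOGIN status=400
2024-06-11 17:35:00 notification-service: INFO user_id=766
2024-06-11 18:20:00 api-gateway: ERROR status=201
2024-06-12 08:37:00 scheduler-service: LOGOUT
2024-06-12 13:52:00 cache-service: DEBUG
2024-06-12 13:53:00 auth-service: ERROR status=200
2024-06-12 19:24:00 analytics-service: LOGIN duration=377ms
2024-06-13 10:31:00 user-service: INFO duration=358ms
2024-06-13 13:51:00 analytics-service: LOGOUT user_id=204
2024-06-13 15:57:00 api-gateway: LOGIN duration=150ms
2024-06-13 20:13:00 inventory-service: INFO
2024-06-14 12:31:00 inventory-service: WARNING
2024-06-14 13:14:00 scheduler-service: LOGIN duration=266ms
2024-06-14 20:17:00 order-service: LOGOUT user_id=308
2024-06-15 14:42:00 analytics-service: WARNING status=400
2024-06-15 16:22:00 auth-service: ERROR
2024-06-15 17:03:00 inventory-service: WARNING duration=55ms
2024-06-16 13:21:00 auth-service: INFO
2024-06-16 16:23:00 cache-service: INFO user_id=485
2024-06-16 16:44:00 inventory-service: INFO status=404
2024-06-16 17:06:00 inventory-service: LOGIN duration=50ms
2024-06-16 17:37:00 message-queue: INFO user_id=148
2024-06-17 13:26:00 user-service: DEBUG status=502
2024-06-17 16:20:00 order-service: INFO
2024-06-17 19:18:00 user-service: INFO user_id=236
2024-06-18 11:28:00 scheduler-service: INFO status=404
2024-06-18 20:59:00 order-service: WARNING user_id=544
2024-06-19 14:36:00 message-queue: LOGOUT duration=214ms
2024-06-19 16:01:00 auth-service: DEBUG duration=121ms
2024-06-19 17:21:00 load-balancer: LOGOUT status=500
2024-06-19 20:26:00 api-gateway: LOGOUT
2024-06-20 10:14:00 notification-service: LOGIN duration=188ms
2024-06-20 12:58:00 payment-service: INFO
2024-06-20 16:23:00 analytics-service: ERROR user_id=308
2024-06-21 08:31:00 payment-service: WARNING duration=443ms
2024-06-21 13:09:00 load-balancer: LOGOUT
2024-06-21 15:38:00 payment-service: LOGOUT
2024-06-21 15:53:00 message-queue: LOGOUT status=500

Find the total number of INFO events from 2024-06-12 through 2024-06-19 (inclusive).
9

To filter by date range:

1. Date range: 2024-06-12 through 2024-06-19, both dates inclusive
2. Filter for INFO events whose date falls in this range
3. Count matching events: 9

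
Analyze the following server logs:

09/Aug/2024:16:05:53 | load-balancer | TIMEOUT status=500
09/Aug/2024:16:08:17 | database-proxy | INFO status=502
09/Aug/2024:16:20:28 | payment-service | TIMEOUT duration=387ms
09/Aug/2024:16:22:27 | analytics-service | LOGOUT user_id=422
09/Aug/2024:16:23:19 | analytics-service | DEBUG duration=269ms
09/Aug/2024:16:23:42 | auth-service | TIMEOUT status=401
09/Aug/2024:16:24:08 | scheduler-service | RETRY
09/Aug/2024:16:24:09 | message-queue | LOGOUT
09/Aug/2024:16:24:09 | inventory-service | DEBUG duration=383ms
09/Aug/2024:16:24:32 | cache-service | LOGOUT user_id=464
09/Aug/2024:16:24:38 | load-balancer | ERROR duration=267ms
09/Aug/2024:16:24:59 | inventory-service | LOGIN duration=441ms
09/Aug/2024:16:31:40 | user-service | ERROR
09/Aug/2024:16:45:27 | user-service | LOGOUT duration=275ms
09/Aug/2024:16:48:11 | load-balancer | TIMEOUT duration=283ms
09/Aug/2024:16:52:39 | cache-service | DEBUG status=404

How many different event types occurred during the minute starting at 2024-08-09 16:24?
5

To count unique event types:

1. Filter events in the minute starting at 2024-08-09 16:24
2. Extract event types from matching entries
3. Count unique types: 5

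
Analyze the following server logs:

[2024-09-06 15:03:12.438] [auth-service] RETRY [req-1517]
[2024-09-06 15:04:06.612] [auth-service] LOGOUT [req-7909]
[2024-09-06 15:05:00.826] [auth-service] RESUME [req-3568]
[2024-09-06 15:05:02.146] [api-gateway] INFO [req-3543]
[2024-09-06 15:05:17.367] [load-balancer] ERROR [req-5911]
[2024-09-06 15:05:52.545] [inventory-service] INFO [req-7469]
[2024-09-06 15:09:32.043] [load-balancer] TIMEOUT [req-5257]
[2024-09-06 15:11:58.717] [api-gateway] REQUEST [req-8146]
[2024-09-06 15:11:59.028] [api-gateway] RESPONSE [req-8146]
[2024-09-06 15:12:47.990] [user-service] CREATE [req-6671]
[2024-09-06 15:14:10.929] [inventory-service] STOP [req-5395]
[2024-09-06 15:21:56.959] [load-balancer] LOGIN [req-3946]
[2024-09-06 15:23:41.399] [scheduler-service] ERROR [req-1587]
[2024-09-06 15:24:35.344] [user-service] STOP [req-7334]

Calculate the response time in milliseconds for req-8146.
311

To calculate latency:

1. Find REQUEST with id req-8146: 2024-09-06 15:11:58.717
2. Find RESPONSE with id req-8146: 2024-09-06 15:11:59.028
3. Latency: 2024-09-06 15:11:59.028 - 2024-09-06 15:11:58.717 = 311ms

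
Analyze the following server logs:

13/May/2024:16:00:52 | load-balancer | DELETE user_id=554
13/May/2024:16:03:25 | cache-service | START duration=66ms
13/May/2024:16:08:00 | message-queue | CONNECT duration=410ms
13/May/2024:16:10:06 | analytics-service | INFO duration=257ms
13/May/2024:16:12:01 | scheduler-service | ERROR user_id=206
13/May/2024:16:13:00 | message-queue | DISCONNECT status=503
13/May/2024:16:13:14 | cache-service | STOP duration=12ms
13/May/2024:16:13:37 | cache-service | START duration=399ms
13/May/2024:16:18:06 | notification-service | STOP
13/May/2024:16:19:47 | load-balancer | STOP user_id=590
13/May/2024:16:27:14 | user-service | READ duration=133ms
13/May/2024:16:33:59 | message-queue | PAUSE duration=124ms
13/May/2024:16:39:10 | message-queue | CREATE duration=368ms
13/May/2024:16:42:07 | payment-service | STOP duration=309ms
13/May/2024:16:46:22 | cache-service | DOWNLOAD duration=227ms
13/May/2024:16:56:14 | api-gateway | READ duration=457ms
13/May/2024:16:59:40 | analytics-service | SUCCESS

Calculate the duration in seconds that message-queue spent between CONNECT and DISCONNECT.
300

To calculate state duration:

1. Find CONNECT event for message-queue: 13/May/2024:16:08:00
2. Find DISCONNECT event for message-queue: 13/May/2024:16:13:00
3. Calculate duration: 13/May/2024:16:13:00 - 13/May/2024:16:08:00 = 300 seconds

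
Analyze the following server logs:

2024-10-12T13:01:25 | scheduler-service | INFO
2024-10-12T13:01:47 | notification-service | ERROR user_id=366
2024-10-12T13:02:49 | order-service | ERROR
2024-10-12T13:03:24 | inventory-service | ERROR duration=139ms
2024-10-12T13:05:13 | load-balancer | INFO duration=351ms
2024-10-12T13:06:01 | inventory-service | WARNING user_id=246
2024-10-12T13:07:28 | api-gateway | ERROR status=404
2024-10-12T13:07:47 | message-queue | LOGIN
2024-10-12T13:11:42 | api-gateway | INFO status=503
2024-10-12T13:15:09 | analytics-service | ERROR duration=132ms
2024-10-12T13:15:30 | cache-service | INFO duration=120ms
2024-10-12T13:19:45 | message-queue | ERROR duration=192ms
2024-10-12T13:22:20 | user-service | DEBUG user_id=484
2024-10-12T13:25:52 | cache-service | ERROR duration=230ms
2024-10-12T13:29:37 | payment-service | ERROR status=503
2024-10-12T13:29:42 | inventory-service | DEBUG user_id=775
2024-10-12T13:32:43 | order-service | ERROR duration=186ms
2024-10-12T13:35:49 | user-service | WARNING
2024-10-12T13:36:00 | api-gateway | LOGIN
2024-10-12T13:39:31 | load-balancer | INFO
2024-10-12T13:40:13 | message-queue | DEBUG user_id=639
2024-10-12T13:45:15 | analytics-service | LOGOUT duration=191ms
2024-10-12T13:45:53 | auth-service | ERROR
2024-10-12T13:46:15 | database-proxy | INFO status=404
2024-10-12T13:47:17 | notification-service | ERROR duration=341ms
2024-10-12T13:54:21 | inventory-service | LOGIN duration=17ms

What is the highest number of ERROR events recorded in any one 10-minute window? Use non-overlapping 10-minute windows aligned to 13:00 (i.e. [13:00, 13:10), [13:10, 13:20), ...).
4

To find the burst window:

1. Divide the log period into non-overlapping 10-minute windows starting at 13:00
2. Count ERROR events in each window
3. Find the window with maximum count
4. Maximum events in a window: 4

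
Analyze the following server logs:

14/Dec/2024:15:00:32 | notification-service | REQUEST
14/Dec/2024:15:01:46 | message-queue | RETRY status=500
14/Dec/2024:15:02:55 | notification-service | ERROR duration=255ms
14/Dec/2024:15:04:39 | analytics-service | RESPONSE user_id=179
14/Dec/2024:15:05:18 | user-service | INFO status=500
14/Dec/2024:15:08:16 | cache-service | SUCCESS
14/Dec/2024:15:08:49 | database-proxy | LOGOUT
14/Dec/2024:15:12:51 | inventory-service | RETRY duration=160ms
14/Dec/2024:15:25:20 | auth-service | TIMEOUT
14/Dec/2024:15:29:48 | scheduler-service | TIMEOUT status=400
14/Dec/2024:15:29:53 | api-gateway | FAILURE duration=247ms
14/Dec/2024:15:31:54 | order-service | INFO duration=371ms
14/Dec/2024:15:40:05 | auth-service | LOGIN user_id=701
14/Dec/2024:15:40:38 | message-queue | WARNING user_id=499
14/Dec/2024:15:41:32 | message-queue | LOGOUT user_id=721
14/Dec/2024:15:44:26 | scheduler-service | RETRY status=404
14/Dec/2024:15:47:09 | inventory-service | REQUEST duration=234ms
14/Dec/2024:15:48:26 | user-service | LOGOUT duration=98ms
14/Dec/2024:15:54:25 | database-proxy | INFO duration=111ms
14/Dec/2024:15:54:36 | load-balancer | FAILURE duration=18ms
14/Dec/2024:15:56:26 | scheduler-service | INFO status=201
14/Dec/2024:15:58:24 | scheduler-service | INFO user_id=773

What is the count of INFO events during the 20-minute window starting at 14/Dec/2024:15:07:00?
0

To count events in the time window:

1. Window boundaries: 14/Dec/2024:15:07:00 to 14/Dec/2024:15:27:00
2. Filter for INFO events within this window
3. Count matching events: 0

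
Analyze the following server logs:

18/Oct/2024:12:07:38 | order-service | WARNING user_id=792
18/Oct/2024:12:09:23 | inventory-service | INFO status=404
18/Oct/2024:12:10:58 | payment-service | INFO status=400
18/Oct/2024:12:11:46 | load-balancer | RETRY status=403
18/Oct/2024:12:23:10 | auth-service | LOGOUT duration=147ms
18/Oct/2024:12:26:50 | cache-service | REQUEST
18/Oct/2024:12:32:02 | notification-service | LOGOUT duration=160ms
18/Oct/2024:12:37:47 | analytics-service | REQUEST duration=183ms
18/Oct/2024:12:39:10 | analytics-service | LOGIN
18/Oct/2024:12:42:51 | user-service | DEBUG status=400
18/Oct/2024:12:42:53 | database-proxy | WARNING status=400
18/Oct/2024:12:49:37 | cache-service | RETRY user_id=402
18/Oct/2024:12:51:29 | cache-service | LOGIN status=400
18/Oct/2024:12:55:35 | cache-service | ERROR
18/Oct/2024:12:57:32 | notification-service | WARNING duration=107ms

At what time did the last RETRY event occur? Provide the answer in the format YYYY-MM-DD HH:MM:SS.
2024-10-18 12:49:37

To find the last event:

1. Filter for all RETRY events
2. Sort by timestamp
3. Select the last one
4. Timestamp: 2024-10-18 12:49:37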